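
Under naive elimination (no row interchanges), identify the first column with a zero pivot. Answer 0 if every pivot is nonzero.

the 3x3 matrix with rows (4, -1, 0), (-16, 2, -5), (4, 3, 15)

Naive forward elimination:
R2 <- R2 - (-4)*R1:  [  0  -2  -5 ]
R3 <- R3 - (1)*R1:  [  0   4  15 ]
R3 <- R3 - (-2)*R2:  [ 0  0  5 ]
All pivots nonzero; naive elimination completes without hitting a zero pivot.

first zero-pivot column = 0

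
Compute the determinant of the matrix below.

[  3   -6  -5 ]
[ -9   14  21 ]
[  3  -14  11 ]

Forward elimination:
R2 <- R2 - (-3)*R1:  [  0  -4   6 ]
R3 <- R3 - (1)*R1:  [  0  -8  16 ]
R3 <- R3 - (2)*R2:  [ 0  0  4 ]
Upper-triangular form:
[ 3  -6  -5 ]
[ 0  -4   6 ]
[ 0   0   4 ]
det(A) = (-1)^0 * (3) * (-4) * (4) = -48  (0 row swaps -> sign +1)

det(A) = -48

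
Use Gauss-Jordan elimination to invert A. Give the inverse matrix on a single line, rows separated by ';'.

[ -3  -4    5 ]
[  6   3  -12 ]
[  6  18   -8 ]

Gauss-Jordan on [A | I]:
R1 <- (1/-3)*R1:  [    1   4/3  -5/3  |  -1/3     0     0 ]
R2 <- R2 - (6)*R1:  [  0  -5  -2  |   2   1   0 ]
R3 <- R3 - (6)*R1:  [  0  10   2  |   2   0   1 ]
R2 <- (1/-5)*R2:  [    0     1   2/5  |  -2/5  -1/5     0 ]
R1 <- R1 - (4/3)*R2:  [     1      0  -11/5  |    1/5   4/15      0 ]
R3 <- R3 - (10)*R2:  [  0   0  -2  |   6   2   1 ]
R3 <- (1/-2)*R3:  [    0     0     1  |    -3    -1  -1/2 ]
R1 <- R1 - (-11/5)*R3:  [      1       0       0  |   -32/5  -29/15  -11/10 ]
R2 <- R2 - (2/5)*R3:  [   0    1    0  |  4/5  1/5  1/5 ]
Right block of [I | A^{-1}] is the inverse:
[ -32/5  -29/15  -11/10 ]
[   4/5     1/5     1/5 ]
[    -3      -1    -1/2 ]

inverse = [-32/5 -29/15 -11/10; 4/5 1/5 1/5; -3 -1 -1/2]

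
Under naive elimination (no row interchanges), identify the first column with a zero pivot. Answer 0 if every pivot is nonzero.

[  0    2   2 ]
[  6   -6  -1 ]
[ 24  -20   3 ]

Naive forward elimination:
Pivot entry (1,1) is zero but row 2 has 6 in column 1 -> naive elimination stops; a row interchange (e.g. R1 <-> R2) would be required here.

first zero-pivot column = 1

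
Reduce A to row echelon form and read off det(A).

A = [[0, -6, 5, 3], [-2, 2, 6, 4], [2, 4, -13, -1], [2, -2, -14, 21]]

Forward elimination:
R1 <-> R2   (pivot in column 1 was zero)
[ -2   2    6   4 ]
[  0  -6    5   3 ]
[  2   4  -13  -1 ]
[  2  -2  -14  21 ]
R3 <- R3 - (-1)*R1:  [  0   6  -7   3 ]
R4 <- R4 - (-1)*R1:  [  0   0  -8  25 ]
R3 <- R3 - (-1)*R2:  [  0   0  -2   6 ]
R4 <- R4 - (4)*R3:  [ 0  0  0  1 ]
Upper-triangular form:
[ -2   2   6  4 ]
[  0  -6   5  3 ]
[  0   0  -2  6 ]
[  0   0   0  1 ]
det(A) = (-1)^1 * (-2) * (-6) * (-2) * (1) = 24  (1 row swap -> sign -1)

det(A) = 24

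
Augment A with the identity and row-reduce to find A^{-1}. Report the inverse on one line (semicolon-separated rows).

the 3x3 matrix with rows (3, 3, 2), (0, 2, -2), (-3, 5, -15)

Gauss-Jordan on [A | I]:
R1 <- (1/3)*R1:  [   1    1  2/3  |  1/3    0    0 ]
R3 <- R3 - (-3)*R1:  [   0    8  -13  |    1    0    1 ]
R2 <- (1/2)*R2:  [   0    1   -1  |    0  1/2    0 ]
R1 <- R1 - (1)*R2:  [    1     0   5/3  |   1/3  -1/2     0 ]
R3 <- R3 - (8)*R2:  [  0   0  -5  |   1  -4   1 ]
R3 <- (1/-5)*R3:  [    0     0     1  |  -1/5   4/5  -1/5 ]
R1 <- R1 - (5/3)*R3:  [     1      0      0  |    2/3  -11/6    1/3 ]
R2 <- R2 - (-1)*R3:  [     0      1      0  |   -1/5  13/10   -1/5 ]
Right block of [I | A^{-1}] is the inverse:
[  2/3  -11/6   1/3 ]
[ -1/5  13/10  -1/5 ]
[ -1/5    4/5  -1/5 ]

inverse = [2/3 -11/6 1/3; -1/5 13/10 -1/5; -1/5 4/5 -1/5]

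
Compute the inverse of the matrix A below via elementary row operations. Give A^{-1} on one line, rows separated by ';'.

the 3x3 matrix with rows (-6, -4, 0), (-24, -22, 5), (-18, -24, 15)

inverse = [-7/6 1/3 -1/9; 3/2 -1/2 1/6; 1 -2/5 1/5]

Gauss-Jordan on [A | I]:
R1 <- (1/-6)*R1:  [    1   2/3     0  |  -1/6     0     0 ]
R2 <- R2 - (-24)*R1:  [  0  -6   5  |  -4   1   0 ]
R3 <- R3 - (-18)*R1:  [   0  -12   15  |   -3    0    1 ]
R2 <- (1/-6)*R2:  [    0     1  -5/6  |   2/3  -1/6     0 ]
R1 <- R1 - (2/3)*R2:  [      1       0     5/9  |  -11/18     1/9       0 ]
R3 <- R3 - (-12)*R2:  [  0   0   5  |   5  -2   1 ]
R3 <- (1/5)*R3:  [    0     0     1  |     1  -2/5   1/5 ]
R1 <- R1 - (5/9)*R3:  [    1     0     0  |  -7/6   1/3  -1/9 ]
R2 <- R2 - (-5/6)*R3:  [    0     1     0  |   3/2  -1/2   1/6 ]
Right block of [I | A^{-1}] is the inverse:
[ -7/6   1/3  -1/9 ]
[  3/2  -1/2   1/6 ]
[    1  -2/5   1/5 ]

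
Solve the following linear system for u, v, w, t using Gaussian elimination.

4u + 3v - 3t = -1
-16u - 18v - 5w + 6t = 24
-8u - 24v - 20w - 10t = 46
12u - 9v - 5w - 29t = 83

(-1, -2, 2, -3)

Forward elimination on [A|b]:
R2 <- R2 - (-4)*R1:  [  0  -6  -5  -6  20 ]
R3 <- R3 - (-2)*R1:  [   0  -18  -20  -16   44 ]
R4 <- R4 - (3)*R1:  [   0  -18   -5  -20   86 ]
R3 <- R3 - (3)*R2:  [   0    0   -5    2  -16 ]
R4 <- R4 - (3)*R2:  [  0   0  10  -2  26 ]
R4 <- R4 - (-2)*R3:  [  0   0   0   2  -6 ]
Row echelon form:
[ 4   3   0  -3  |   -1 ]
[ 0  -6  -5  -6  |   20 ]
[ 0   0  -5   2  |  -16 ]
[ 0   0   0   2  |   -6 ]
Back-substitution:
t = (-6) / 2 = -3
w = (-16 - (2)*(-3)) / -5 = 2
v = (20 - (-5)*(2) - (-6)*(-3)) / -6 = -2
u = (-1 - (3)*(-2) - (-3)*(-3)) / 4 = -1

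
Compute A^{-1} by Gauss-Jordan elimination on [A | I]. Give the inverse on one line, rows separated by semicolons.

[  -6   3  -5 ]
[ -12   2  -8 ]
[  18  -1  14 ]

inverse = [5/18 -37/72 -7/36; 1/3 1/12 1/6; -1/3 2/3 1/3]

Gauss-Jordan on [A | I]:
R1 <- (1/-6)*R1:  [    1  -1/2   5/6  |  -1/6     0     0 ]
R2 <- R2 - (-12)*R1:  [  0  -4   2  |  -2   1   0 ]
R3 <- R3 - (18)*R1:  [  0   8  -1  |   3   0   1 ]
R2 <- (1/-4)*R2:  [    0     1  -1/2  |   1/2  -1/4     0 ]
R1 <- R1 - (-1/2)*R2:  [    1     0  7/12  |  1/12  -1/8     0 ]
R3 <- R3 - (8)*R2:  [  0   0   3  |  -1   2   1 ]
R3 <- (1/3)*R3:  [    0     0     1  |  -1/3   2/3   1/3 ]
R1 <- R1 - (7/12)*R3:  [      1       0       0  |    5/18  -37/72   -7/36 ]
R2 <- R2 - (-1/2)*R3:  [    0     1     0  |   1/3  1/12   1/6 ]
Right block of [I | A^{-1}] is the inverse:
[ 5/18  -37/72  -7/36 ]
[  1/3    1/12    1/6 ]
[ -1/3     2/3    1/3 ]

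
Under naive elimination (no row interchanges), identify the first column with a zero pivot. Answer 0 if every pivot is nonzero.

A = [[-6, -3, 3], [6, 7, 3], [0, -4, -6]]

Naive forward elimination:
R2 <- R2 - (-1)*R1:  [ 0  4  6 ]
R3 <- R3 - (-1)*R2:  [ 0  0  0 ]
Matrix at this point:
[ -6  -3  3 ]
[  0   4  6 ]
[  0   0  0 ]
Pivot entry (3,3) in the last row is zero and there are no rows below to swap with -> zero pivot in column 3 (A is singular).

first zero-pivot column = 3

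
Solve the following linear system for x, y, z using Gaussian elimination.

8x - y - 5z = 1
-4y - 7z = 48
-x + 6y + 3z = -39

Forward elimination on [A|b]:
R3 <- R3 - (-1/8)*R1:  [      0    47/8    19/8  -311/8 ]
R3 <- R3 - (-47/32)*R2:  [       0        0  -253/32    253/8 ]
Row echelon form:
[ 8  -1       -5  |      1 ]
[ 0  -4       -7  |     48 ]
[ 0   0  -253/32  |  253/8 ]
Back-substitution:
z = (253/8) / (-253/32) = -4
y = (48 - (-7)*(-4)) / -4 = -5
x = (1 - (-1)*(-5) - (-5)*(-4)) / 8 = -3

(-3, -5, -4)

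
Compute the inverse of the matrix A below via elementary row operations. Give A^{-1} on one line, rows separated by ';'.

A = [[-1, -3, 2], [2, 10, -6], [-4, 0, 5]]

Gauss-Jordan on [A | I]:
R1 <- (1/-1)*R1:  [  1   3  -2  |  -1   0   0 ]
R2 <- R2 - (2)*R1:  [  0   4  -2  |   2   1   0 ]
R3 <- R3 - (-4)*R1:  [  0  12  -3  |  -4   0   1 ]
R2 <- (1/4)*R2:  [    0     1  -1/2  |   1/2   1/4     0 ]
R1 <- R1 - (3)*R2:  [    1     0  -1/2  |  -5/2  -3/4     0 ]
R3 <- R3 - (12)*R2:  [   0    0    3  |  -10   -3    1 ]
R3 <- (1/3)*R3:  [     0      0      1  |  -10/3     -1    1/3 ]
R1 <- R1 - (-1/2)*R3:  [     1      0      0  |  -25/6   -5/4    1/6 ]
R2 <- R2 - (-1/2)*R3:  [    0     1     0  |  -7/6  -1/4   1/6 ]
Right block of [I | A^{-1}] is the inverse:
[ -25/6  -5/4  1/6 ]
[  -7/6  -1/4  1/6 ]
[ -10/3    -1  1/3 ]

inverse = [-25/6 -5/4 1/6; -7/6 -1/4 1/6; -10/3 -1 1/3]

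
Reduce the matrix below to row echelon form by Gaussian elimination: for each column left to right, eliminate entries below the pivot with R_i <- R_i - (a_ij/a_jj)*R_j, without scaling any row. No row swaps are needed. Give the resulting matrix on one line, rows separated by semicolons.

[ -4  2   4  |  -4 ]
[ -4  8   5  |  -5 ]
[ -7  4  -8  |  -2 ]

Forward elimination:
R2 <- R2 - (1)*R1:  [  0   6   1  -1 ]
R3 <- R3 - (7/4)*R1:  [   0  1/2  -15    5 ]
R3 <- R3 - (1/12)*R2:  [       0        0  -181/12    61/12 ]
Row echelon form:
[ -4  2        4  |     -4 ]
[  0  6        1  |     -1 ]
[  0  0  -181/12  |  61/12 ]

REF = [-4 2 4 -4; 0 6 1 -1; 0 0 -181/12 61/12]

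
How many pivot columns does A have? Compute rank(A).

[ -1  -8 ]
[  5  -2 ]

rank(A) = 2

Row reduction:
R2 <- R2 - (-5)*R1:  [   0  -42 ]
Row echelon form:
[ -1   -8 ]
[  0  -42 ]
Nonzero rows / pivot columns: 2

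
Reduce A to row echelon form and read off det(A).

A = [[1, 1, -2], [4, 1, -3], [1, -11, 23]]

Forward elimination:
R2 <- R2 - (4)*R1:  [  0  -3   5 ]
R3 <- R3 - (1)*R1:  [   0  -12   25 ]
R3 <- R3 - (4)*R2:  [ 0  0  5 ]
Upper-triangular form:
[ 1   1  -2 ]
[ 0  -3   5 ]
[ 0   0   5 ]
det(A) = (-1)^0 * (1) * (-3) * (5) = -15  (0 row swaps -> sign +1)

det(A) = -15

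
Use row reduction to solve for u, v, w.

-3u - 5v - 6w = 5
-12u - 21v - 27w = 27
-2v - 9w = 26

(-2, 5, -4)

Forward elimination on [A|b]:
R2 <- R2 - (4)*R1:  [  0  -1  -3   7 ]
R3 <- R3 - (2)*R2:  [  0   0  -3  12 ]
Row echelon form:
[ -3  -5  -6  |   5 ]
[  0  -1  -3  |   7 ]
[  0   0  -3  |  12 ]
Back-substitution:
w = (12) / -3 = -4
v = (7 - (-3)*(-4)) / -1 = 5
u = (5 - (-5)*(5) - (-6)*(-4)) / -3 = -2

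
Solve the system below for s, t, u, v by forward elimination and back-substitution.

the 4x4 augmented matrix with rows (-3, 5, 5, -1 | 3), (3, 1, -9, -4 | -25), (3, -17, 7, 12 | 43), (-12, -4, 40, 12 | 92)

Forward elimination on [A|b]:
R2 <- R2 - (-1)*R1:  [   0    6   -4   -5  -22 ]
R3 <- R3 - (-1)*R1:  [   0  -12   12   11   46 ]
R4 <- R4 - (4)*R1:  [   0  -24   20   16   80 ]
R3 <- R3 - (-2)*R2:  [ 0  0  4  1  2 ]
R4 <- R4 - (-4)*R2:  [  0   0   4  -4  -8 ]
R4 <- R4 - (1)*R3:  [   0    0    0   -5  -10 ]
Row echelon form:
[ -3  5   5  -1  |    3 ]
[  0  6  -4  -5  |  -22 ]
[  0  0   4   1  |    2 ]
[  0  0   0  -5  |  -10 ]
Back-substitution:
v = (-10) / -5 = 2
u = (2 - (1)*(2)) / 4 = 0
t = (-22 - (-4)*(0) - (-5)*(2)) / 6 = -2
s = (3 - (5)*(-2) - (5)*(0) - (-1)*(2)) / -3 = -5

(-5, -2, 0, 2)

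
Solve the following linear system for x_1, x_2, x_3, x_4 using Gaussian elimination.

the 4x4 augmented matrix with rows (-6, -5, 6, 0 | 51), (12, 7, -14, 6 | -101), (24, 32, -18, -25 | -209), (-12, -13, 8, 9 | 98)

Forward elimination on [A|b]:
R2 <- R2 - (-2)*R1:  [  0  -3  -2   6   1 ]
R3 <- R3 - (-4)*R1:  [   0   12    6  -25   -5 ]
R4 <- R4 - (2)*R1:  [  0  -3  -4   9  -4 ]
R3 <- R3 - (-4)*R2:  [  0   0  -2  -1  -1 ]
R4 <- R4 - (1)*R2:  [  0   0  -2   3  -5 ]
R4 <- R4 - (1)*R3:  [  0   0   0   4  -4 ]
Row echelon form:
[ -6  -5   6   0  |  51 ]
[  0  -3  -2   6  |   1 ]
[  0   0  -2  -1  |  -1 ]
[  0   0   0   4  |  -4 ]
Back-substitution:
x_4 = (-4) / 4 = -1
x_3 = (-1 - (-1)*(-1)) / -2 = 1
x_2 = (1 - (-2)*(1) - (6)*(-1)) / -3 = -3
x_1 = (51 - (-5)*(-3) - (6)*(1)) / -6 = -5

(-5, -3, 1, -1)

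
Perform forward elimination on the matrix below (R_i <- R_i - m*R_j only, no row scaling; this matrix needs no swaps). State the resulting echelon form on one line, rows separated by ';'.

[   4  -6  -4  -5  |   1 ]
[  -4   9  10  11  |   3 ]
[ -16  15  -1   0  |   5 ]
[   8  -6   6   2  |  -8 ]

REF = [4 -6 -4 -5 1; 0 3 6 6 4; 0 0 1 -2 21; 0 0 0 4 -60]

Forward elimination:
R2 <- R2 - (-1)*R1:  [ 0  3  6  6  4 ]
R3 <- R3 - (-4)*R1:  [   0   -9  -17  -20    9 ]
R4 <- R4 - (2)*R1:  [   0    6   14   12  -10 ]
R3 <- R3 - (-3)*R2:  [  0   0   1  -2  21 ]
R4 <- R4 - (2)*R2:  [   0    0    2    0  -18 ]
R4 <- R4 - (2)*R3:  [   0    0    0    4  -60 ]
Row echelon form:
[ 4  -6  -4  -5  |    1 ]
[ 0   3   6   6  |    4 ]
[ 0   0   1  -2  |   21 ]
[ 0   0   0   4  |  -60 ]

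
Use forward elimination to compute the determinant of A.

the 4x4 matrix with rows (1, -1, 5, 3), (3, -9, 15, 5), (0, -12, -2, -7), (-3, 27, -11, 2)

Forward elimination:
R2 <- R2 - (3)*R1:  [  0  -6   0  -4 ]
R4 <- R4 - (-3)*R1:  [  0  24   4  11 ]
R3 <- R3 - (2)*R2:  [  0   0  -2   1 ]
R4 <- R4 - (-4)*R2:  [  0   0   4  -5 ]
R4 <- R4 - (-2)*R3:  [  0   0   0  -3 ]
Upper-triangular form:
[ 1  -1   5   3 ]
[ 0  -6   0  -4 ]
[ 0   0  -2   1 ]
[ 0   0   0  -3 ]
det(A) = (-1)^0 * (1) * (-6) * (-2) * (-3) = -36  (0 row swaps -> sign +1)

det(A) = -36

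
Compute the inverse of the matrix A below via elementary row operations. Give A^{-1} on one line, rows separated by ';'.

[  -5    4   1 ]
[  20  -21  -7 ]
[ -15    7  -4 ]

inverse = [-133/100 -23/100 7/100; -37/20 -7/20 3/20; 7/4 1/4 -1/4]

Gauss-Jordan on [A | I]:
R1 <- (1/-5)*R1:  [    1  -4/5  -1/5  |  -1/5     0     0 ]
R2 <- R2 - (20)*R1:  [  0  -5  -3  |   4   1   0 ]
R3 <- R3 - (-15)*R1:  [  0  -5  -7  |  -3   0   1 ]
R2 <- (1/-5)*R2:  [    0     1   3/5  |  -4/5  -1/5     0 ]
R1 <- R1 - (-4/5)*R2:  [      1       0    7/25  |  -21/25   -4/25       0 ]
R3 <- R3 - (-5)*R2:  [  0   0  -4  |  -7  -1   1 ]
R3 <- (1/-4)*R3:  [    0     0     1  |   7/4   1/4  -1/4 ]
R1 <- R1 - (7/25)*R3:  [        1         0         0  |  -133/100   -23/100     7/100 ]
R2 <- R2 - (3/5)*R3:  [      0       1       0  |  -37/20   -7/20    3/20 ]
Right block of [I | A^{-1}] is the inverse:
[ -133/100  -23/100  7/100 ]
[   -37/20    -7/20   3/20 ]
[      7/4      1/4   -1/4 ]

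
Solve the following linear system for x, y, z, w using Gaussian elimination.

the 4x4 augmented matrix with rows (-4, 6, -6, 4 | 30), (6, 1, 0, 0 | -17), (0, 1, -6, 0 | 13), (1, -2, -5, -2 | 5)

(-3, 1, -2, 0)

Forward elimination on [A|b]:
R2 <- R2 - (-3/2)*R1:  [  0  10  -9   6  28 ]
R4 <- R4 - (-1/4)*R1:  [     0   -1/2  -13/2     -1   25/2 ]
R3 <- R3 - (1/10)*R2:  [      0       0  -51/10    -3/5    51/5 ]
R4 <- R4 - (-1/20)*R2:  [       0        0  -139/20    -7/10   139/10 ]
R4 <- R4 - (139/102)*R3:  [    0     0     0  2/17     0 ]
Row echelon form:
[ -4   6      -6     4  |    30 ]
[  0  10      -9     6  |    28 ]
[  0   0  -51/10  -3/5  |  51/5 ]
[  0   0       0  2/17  |     0 ]
Back-substitution:
w = (0) / (2/17) = 0
z = (51/5 - (-3/5)*(0)) / (-51/10) = -2
y = (28 - (-9)*(-2) - (6)*(0)) / 10 = 1
x = (30 - (6)*(1) - (-6)*(-2) - (4)*(0)) / -4 = -3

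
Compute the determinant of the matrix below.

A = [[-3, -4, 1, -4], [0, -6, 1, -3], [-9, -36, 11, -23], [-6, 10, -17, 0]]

Forward elimination:
R3 <- R3 - (3)*R1:  [   0  -24    8  -11 ]
R4 <- R4 - (2)*R1:  [   0   18  -19    8 ]
R3 <- R3 - (4)*R2:  [ 0  0  4  1 ]
R4 <- R4 - (-3)*R2:  [   0    0  -16   -1 ]
R4 <- R4 - (-4)*R3:  [ 0  0  0  3 ]
Upper-triangular form:
[ -3  -4  1  -4 ]
[  0  -6  1  -3 ]
[  0   0  4   1 ]
[  0   0  0   3 ]
det(A) = (-1)^0 * (-3) * (-6) * (4) * (3) = 216  (0 row swaps -> sign +1)

det(A) = 216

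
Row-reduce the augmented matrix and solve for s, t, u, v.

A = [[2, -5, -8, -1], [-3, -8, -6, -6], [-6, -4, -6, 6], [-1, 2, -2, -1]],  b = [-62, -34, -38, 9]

(-4, 5, 4, -3)

Forward elimination on [A|b]:
R2 <- R2 - (-3/2)*R1:  [     0  -31/2    -18  -15/2   -127 ]
R3 <- R3 - (-3)*R1:  [    0   -19   -30     3  -224 ]
R4 <- R4 - (-1/2)*R1:  [    0  -1/2    -6  -3/2   -22 ]
R3 <- R3 - (38/31)*R2:  [        0         0   -246/31    378/31  -2118/31 ]
R4 <- R4 - (1/31)*R2:  [       0        0  -168/31   -39/31  -555/31 ]
R4 <- R4 - (28/41)*R3:  [       0        0        0  -393/41  1179/41 ]
Row echelon form:
[ 2     -5       -8       -1  |       -62 ]
[ 0  -31/2      -18    -15/2  |      -127 ]
[ 0      0  -246/31   378/31  |  -2118/31 ]
[ 0      0        0  -393/41  |   1179/41 ]
Back-substitution:
v = (1179/41) / (-393/41) = -3
u = (-2118/31 - (378/31)*(-3)) / (-246/31) = 4
t = (-127 - (-18)*(4) - (-15/2)*(-3)) / (-31/2) = 5
s = (-62 - (-5)*(5) - (-8)*(4) - (-1)*(-3)) / 2 = -4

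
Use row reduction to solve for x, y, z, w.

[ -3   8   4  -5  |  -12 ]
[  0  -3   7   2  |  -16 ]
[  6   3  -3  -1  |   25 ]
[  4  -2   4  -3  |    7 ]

Forward elimination on [A|b]:
R3 <- R3 - (-2)*R1:  [   0   19    5  -11    1 ]
R4 <- R4 - (-4/3)*R1:  [     0   26/3   28/3  -29/3     -9 ]
R3 <- R3 - (-19/3)*R2:  [      0       0   148/3     5/3  -301/3 ]
R4 <- R4 - (-26/9)*R2:  [      0       0   266/9   -35/9  -497/9 ]
R4 <- R4 - (133/222)*R3:  [         0          0          0  -1085/222   1085/222 ]
Row echelon form:
[ -3   8      4         -5  |       -12 ]
[  0  -3      7          2  |       -16 ]
[  0   0  148/3        5/3  |    -301/3 ]
[  0   0      0  -1085/222  |  1085/222 ]
Back-substitution:
w = (1085/222) / (-1085/222) = -1
z = (-301/3 - (5/3)*(-1)) / (148/3) = -2
y = (-16 - (7)*(-2) - (2)*(-1)) / -3 = 0
x = (-12 - (8)*(0) - (4)*(-2) - (-5)*(-1)) / -3 = 3

(3, 0, -2, -1)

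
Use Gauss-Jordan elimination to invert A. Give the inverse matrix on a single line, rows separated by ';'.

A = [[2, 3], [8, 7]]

inverse = [-7/10 3/10; 4/5 -1/5]

Gauss-Jordan on [A | I]:
R1 <- (1/2)*R1:  [   1  3/2  |  1/2    0 ]
R2 <- R2 - (8)*R1:  [  0  -5  |  -4   1 ]
R2 <- (1/-5)*R2:  [    0     1  |   4/5  -1/5 ]
R1 <- R1 - (3/2)*R2:  [     1      0  |  -7/10   3/10 ]
Right block of [I | A^{-1}] is the inverse:
[ -7/10  3/10 ]
[   4/5  -1/5 ]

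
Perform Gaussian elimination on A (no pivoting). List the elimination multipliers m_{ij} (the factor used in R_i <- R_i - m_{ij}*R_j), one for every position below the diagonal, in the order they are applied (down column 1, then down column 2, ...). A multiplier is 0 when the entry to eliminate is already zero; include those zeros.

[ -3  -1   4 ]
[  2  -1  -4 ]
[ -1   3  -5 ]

Forward elimination:
R2 <- R2 - (-2/3)*R1:  [    0  -5/3  -4/3 ]
R3 <- R3 - (1/3)*R1:  [     0   10/3  -19/3 ]
R3 <- R3 - (-2)*R2:  [  0   0  -9 ]
Multipliers (in order of application): m_{21} = -2/3, m_{31} = 1/3, m_{32} = -2

multipliers: -2/3, 1/3, -2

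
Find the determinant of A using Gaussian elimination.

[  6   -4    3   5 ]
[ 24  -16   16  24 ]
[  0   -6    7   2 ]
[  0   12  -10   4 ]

Forward elimination:
R2 <- R2 - (4)*R1:  [ 0  0  4  4 ]
R2 <-> R3   (pivot in column 2 was zero)
[ 6  -4    3  5 ]
[ 0  -6    7  2 ]
[ 0   0    4  4 ]
[ 0  12  -10  4 ]
R4 <- R4 - (-2)*R2:  [ 0  0  4  8 ]
R4 <- R4 - (1)*R3:  [ 0  0  0  4 ]
Upper-triangular form:
[ 6  -4  3  5 ]
[ 0  -6  7  2 ]
[ 0   0  4  4 ]
[ 0   0  0  4 ]
det(A) = (-1)^1 * (6) * (-6) * (4) * (4) = 576  (1 row swap -> sign -1)

det(A) = 576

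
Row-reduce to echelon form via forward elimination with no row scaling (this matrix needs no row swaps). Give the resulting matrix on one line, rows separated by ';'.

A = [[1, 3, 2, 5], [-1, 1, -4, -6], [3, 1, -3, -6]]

REF = [1 3 2 5; 0 4 -2 -1; 0 0 -13 -23]

Forward elimination:
R2 <- R2 - (-1)*R1:  [  0   4  -2  -1 ]
R3 <- R3 - (3)*R1:  [   0   -8   -9  -21 ]
R3 <- R3 - (-2)*R2:  [   0    0  -13  -23 ]
Row echelon form:
[ 1  3    2    5 ]
[ 0  4   -2   -1 ]
[ 0  0  -13  -23 ]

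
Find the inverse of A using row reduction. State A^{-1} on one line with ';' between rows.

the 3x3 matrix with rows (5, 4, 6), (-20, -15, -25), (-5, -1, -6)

inverse = [13/3 6/5 -2/3; 1/3 0 1/3; -11/3 -1 1/3]

Gauss-Jordan on [A | I]:
R1 <- (1/5)*R1:  [   1  4/5  6/5  |  1/5    0    0 ]
R2 <- R2 - (-20)*R1:  [  0   1  -1  |   4   1   0 ]
R3 <- R3 - (-5)*R1:  [ 0  3  0  |  1  0  1 ]
R1 <- R1 - (4/5)*R2:  [    1     0     2  |    -3  -4/5     0 ]
R3 <- R3 - (3)*R2:  [   0    0    3  |  -11   -3    1 ]
R3 <- (1/3)*R3:  [     0      0      1  |  -11/3     -1    1/3 ]
R1 <- R1 - (2)*R3:  [    1     0     0  |  13/3   6/5  -2/3 ]
R2 <- R2 - (-1)*R3:  [   0    1    0  |  1/3    0  1/3 ]
Right block of [I | A^{-1}] is the inverse:
[  13/3  6/5  -2/3 ]
[   1/3    0   1/3 ]
[ -11/3   -1   1/3 ]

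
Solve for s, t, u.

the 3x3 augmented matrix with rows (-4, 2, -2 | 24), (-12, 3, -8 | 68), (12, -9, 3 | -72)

(-2, 4, -4)

Forward elimination on [A|b]:
R2 <- R2 - (3)*R1:  [  0  -3  -2  -4 ]
R3 <- R3 - (-3)*R1:  [  0  -3  -3   0 ]
R3 <- R3 - (1)*R2:  [  0   0  -1   4 ]
Row echelon form:
[ -4   2  -2  |  24 ]
[  0  -3  -2  |  -4 ]
[  0   0  -1  |   4 ]
Back-substitution:
u = (4) / -1 = -4
t = (-4 - (-2)*(-4)) / -3 = 4
s = (24 - (2)*(4) - (-2)*(-4)) / -4 = -2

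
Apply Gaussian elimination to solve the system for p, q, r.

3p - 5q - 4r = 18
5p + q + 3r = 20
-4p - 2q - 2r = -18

(5, 1, -2)

Forward elimination on [A|b]:
R2 <- R2 - (5/3)*R1:  [    0  28/3  29/3   -10 ]
R3 <- R3 - (-4/3)*R1:  [     0  -26/3  -22/3      6 ]
R3 <- R3 - (-13/14)*R2:  [     0      0  23/14  -23/7 ]
Row echelon form:
[ 3    -5     -4  |     18 ]
[ 0  28/3   29/3  |    -10 ]
[ 0     0  23/14  |  -23/7 ]
Back-substitution:
r = (-23/7) / (23/14) = -2
q = (-10 - (29/3)*(-2)) / (28/3) = 1
p = (18 - (-5)*(1) - (-4)*(-2)) / 3 = 5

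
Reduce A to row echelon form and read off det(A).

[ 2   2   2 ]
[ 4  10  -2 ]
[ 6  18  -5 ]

Forward elimination:
R2 <- R2 - (2)*R1:  [  0   6  -6 ]
R3 <- R3 - (3)*R1:  [   0   12  -11 ]
R3 <- R3 - (2)*R2:  [ 0  0  1 ]
Upper-triangular form:
[ 2  2   2 ]
[ 0  6  -6 ]
[ 0  0   1 ]
det(A) = (-1)^0 * (2) * (6) * (1) = 12  (0 row swaps -> sign +1)

det(A) = 12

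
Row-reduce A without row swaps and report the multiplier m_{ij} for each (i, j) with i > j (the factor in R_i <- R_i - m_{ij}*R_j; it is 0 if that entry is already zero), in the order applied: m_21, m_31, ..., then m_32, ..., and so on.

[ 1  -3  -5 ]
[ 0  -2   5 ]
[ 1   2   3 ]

multipliers: 0, 1, -5/2

Forward elimination:
R2: entry in column 1 is already 0 -> m_{21} = 0 (no row operation needed)
R3 <- R3 - (1)*R1:  [ 0  5  8 ]
R3 <- R3 - (-5/2)*R2:  [    0     0  41/2 ]
Multipliers (in order of application): m_{21} = 0, m_{31} = 1, m_{32} = -5/2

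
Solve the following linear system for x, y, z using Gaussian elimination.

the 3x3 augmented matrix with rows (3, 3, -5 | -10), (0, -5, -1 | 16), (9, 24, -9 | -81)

Forward elimination on [A|b]:
R3 <- R3 - (3)*R1:  [   0   15    6  -51 ]
R3 <- R3 - (-3)*R2:  [  0   0   3  -3 ]
Row echelon form:
[ 3   3  -5  |  -10 ]
[ 0  -5  -1  |   16 ]
[ 0   0   3  |   -3 ]
Back-substitution:
z = (-3) / 3 = -1
y = (16 - (-1)*(-1)) / -5 = -3
x = (-10 - (3)*(-3) - (-5)*(-1)) / 3 = -2

(-2, -3, -1)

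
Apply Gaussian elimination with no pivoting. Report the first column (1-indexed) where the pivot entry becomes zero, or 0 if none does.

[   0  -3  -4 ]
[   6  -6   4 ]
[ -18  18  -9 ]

first zero-pivot column = 1

Naive forward elimination:
Pivot entry (1,1) is zero but row 2 has 6 in column 1 -> naive elimination stops; a row interchange (e.g. R1 <-> R2) would be required here.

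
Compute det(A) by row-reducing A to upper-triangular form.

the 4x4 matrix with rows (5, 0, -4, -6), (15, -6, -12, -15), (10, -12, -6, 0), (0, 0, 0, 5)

det(A) = -300

Forward elimination:
R2 <- R2 - (3)*R1:  [  0  -6   0   3 ]
R3 <- R3 - (2)*R1:  [   0  -12    2   12 ]
R3 <- R3 - (2)*R2:  [ 0  0  2  6 ]
Upper-triangular form:
[ 5   0  -4  -6 ]
[ 0  -6   0   3 ]
[ 0   0   2   6 ]
[ 0   0   0   5 ]
det(A) = (-1)^0 * (5) * (-6) * (2) * (5) = -300  (0 row swaps -> sign +1)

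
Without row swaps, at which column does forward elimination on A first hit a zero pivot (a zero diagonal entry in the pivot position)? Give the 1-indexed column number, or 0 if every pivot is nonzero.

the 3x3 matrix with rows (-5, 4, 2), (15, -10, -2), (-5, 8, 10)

first zero-pivot column = 3

Naive forward elimination:
R2 <- R2 - (-3)*R1:  [ 0  2  4 ]
R3 <- R3 - (1)*R1:  [ 0  4  8 ]
R3 <- R3 - (2)*R2:  [ 0  0  0 ]
Matrix at this point:
[ -5  4  2 ]
[  0  2  4 ]
[  0  0  0 ]
Pivot entry (3,3) in the last row is zero and there are no rows below to swap with -> zero pivot in column 3 (A is singular).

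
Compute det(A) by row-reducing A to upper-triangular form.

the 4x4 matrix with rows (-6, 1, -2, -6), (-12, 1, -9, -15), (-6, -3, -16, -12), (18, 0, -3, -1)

Forward elimination:
R2 <- R2 - (2)*R1:  [  0  -1  -5  -3 ]
R3 <- R3 - (1)*R1:  [   0   -4  -14   -6 ]
R4 <- R4 - (-3)*R1:  [   0    3   -9  -19 ]
R3 <- R3 - (4)*R2:  [ 0  0  6  6 ]
R4 <- R4 - (-3)*R2:  [   0    0  -24  -28 ]
R4 <- R4 - (-4)*R3:  [  0   0   0  -4 ]
Upper-triangular form:
[ -6   1  -2  -6 ]
[  0  -1  -5  -3 ]
[  0   0   6   6 ]
[  0   0   0  -4 ]
det(A) = (-1)^0 * (-6) * (-1) * (6) * (-4) = -144  (0 row swaps -> sign +1)

det(A) = -144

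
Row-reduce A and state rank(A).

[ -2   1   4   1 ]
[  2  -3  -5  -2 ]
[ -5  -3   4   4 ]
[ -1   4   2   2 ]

Row reduction:
R2 <- R2 - (-1)*R1:  [  0  -2  -1  -1 ]
R3 <- R3 - (5/2)*R1:  [     0  -11/2     -6    3/2 ]
R4 <- R4 - (1/2)*R1:  [   0  7/2    0  3/2 ]
R3 <- R3 - (11/4)*R2:  [     0      0  -13/4   17/4 ]
R4 <- R4 - (-7/4)*R2:  [    0     0  -7/4  -1/4 ]
R4 <- R4 - (7/13)*R3:  [      0       0       0  -33/13 ]
Row echelon form:
[ -2   1      4       1 ]
[  0  -2     -1      -1 ]
[  0   0  -13/4    17/4 ]
[  0   0      0  -33/13 ]
Nonzero rows / pivot columns: 4

rank(A) = 4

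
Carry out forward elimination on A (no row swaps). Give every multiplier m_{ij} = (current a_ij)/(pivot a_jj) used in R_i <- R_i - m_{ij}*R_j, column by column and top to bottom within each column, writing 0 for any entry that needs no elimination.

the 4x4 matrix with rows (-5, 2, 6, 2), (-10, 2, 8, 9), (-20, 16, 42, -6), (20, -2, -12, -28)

multipliers: 2, 4, -4, -4, -3, 0

Forward elimination:
R2 <- R2 - (2)*R1:  [  0  -2  -4   5 ]
R3 <- R3 - (4)*R1:  [   0    8   18  -14 ]
R4 <- R4 - (-4)*R1:  [   0    6   12  -20 ]
R3 <- R3 - (-4)*R2:  [ 0  0  2  6 ]
R4 <- R4 - (-3)*R2:  [  0   0   0  -5 ]
R4: entry in column 3 is already 0 -> m_{43} = 0 (no row operation needed)
Multipliers (in order of application): m_{21} = 2, m_{31} = 4, m_{41} = -4, m_{32} = -4, m_{42} = -3, m_{43} = 0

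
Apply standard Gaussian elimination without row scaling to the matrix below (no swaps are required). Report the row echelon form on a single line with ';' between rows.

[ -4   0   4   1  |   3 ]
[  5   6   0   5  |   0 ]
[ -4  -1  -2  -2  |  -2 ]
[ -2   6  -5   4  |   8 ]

REF = [-4 0 4 1 3; 0 6 5 25/4 15/4; 0 0 -31/6 -47/24 -35/8; 0 0 0 223/124 1601/124]

Forward elimination:
R2 <- R2 - (-5/4)*R1:  [    0     6     5  25/4  15/4 ]
R3 <- R3 - (1)*R1:  [  0  -1  -6  -3  -5 ]
R4 <- R4 - (1/2)*R1:  [    0     6    -7   7/2  13/2 ]
R3 <- R3 - (-1/6)*R2:  [      0       0   -31/6  -47/24   -35/8 ]
R4 <- R4 - (1)*R2:  [     0      0    -12  -11/4   11/4 ]
R4 <- R4 - (72/31)*R3:  [        0         0         0   223/124  1601/124 ]
Row echelon form:
[ -4  0      4        1  |         3 ]
[  0  6      5     25/4  |      15/4 ]
[  0  0  -31/6   -47/24  |     -35/8 ]
[  0  0      0  223/124  |  1601/124 ]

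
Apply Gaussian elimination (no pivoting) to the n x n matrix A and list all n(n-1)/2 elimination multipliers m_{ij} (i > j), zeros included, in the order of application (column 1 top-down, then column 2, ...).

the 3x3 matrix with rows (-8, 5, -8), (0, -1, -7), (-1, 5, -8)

multipliers: 0, 1/8, -35/8

Forward elimination:
R2: entry in column 1 is already 0 -> m_{21} = 0 (no row operation needed)
R3 <- R3 - (1/8)*R1:  [    0  35/8    -7 ]
R3 <- R3 - (-35/8)*R2:  [      0       0  -301/8 ]
Multipliers (in order of application): m_{21} = 0, m_{31} = 1/8, m_{32} = -35/8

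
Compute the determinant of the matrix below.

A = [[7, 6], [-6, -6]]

det(A) = -6

Forward elimination:
R2 <- R2 - (-6/7)*R1:  [    0  -6/7 ]
Upper-triangular form:
[ 7     6 ]
[ 0  -6/7 ]
det(A) = (-1)^0 * (7) * (-6/7) = -6  (0 row swaps -> sign +1)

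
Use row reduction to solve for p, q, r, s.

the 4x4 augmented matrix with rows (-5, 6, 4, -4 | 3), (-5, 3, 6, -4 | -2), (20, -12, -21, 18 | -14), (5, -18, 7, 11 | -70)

(-1, -1, -4, -5)

Forward elimination on [A|b]:
R2 <- R2 - (1)*R1:  [  0  -3   2   0  -5 ]
R3 <- R3 - (-4)*R1:  [  0  12  -5   2  -2 ]
R4 <- R4 - (-1)*R1:  [   0  -12   11    7  -67 ]
R3 <- R3 - (-4)*R2:  [   0    0    3    2  -22 ]
R4 <- R4 - (4)*R2:  [   0    0    3    7  -47 ]
R4 <- R4 - (1)*R3:  [   0    0    0    5  -25 ]
Row echelon form:
[ -5   6  4  -4  |    3 ]
[  0  -3  2   0  |   -5 ]
[  0   0  3   2  |  -22 ]
[  0   0  0   5  |  -25 ]
Back-substitution:
s = (-25) / 5 = -5
r = (-22 - (2)*(-5)) / 3 = -4
q = (-5 - (2)*(-4)) / -3 = -1
p = (3 - (6)*(-1) - (4)*(-4) - (-4)*(-5)) / -5 = -1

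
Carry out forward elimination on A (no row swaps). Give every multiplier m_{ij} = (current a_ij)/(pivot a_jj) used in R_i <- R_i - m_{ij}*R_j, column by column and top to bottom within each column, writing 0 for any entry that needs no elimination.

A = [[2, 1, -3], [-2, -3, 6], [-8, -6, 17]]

multipliers: -1, -4, 1

Forward elimination:
R2 <- R2 - (-1)*R1:  [  0  -2   3 ]
R3 <- R3 - (-4)*R1:  [  0  -2   5 ]
R3 <- R3 - (1)*R2:  [ 0  0  2 ]
Multipliers (in order of application): m_{21} = -1, m_{31} = -4, m_{32} = 1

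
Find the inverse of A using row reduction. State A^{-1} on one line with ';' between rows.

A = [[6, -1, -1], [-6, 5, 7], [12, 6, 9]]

inverse = [-1/8 -1/8 1/12; -23/4 -11/4 3/2; 4 2 -1]

Gauss-Jordan on [A | I]:
R1 <- (1/6)*R1:  [    1  -1/6  -1/6  |   1/6     0     0 ]
R2 <- R2 - (-6)*R1:  [ 0  4  6  |  1  1  0 ]
R3 <- R3 - (12)*R1:  [  0   8  11  |  -2   0   1 ]
R2 <- (1/4)*R2:  [   0    1  3/2  |  1/4  1/4    0 ]
R1 <- R1 - (-1/6)*R2:  [    1     0  1/12  |  5/24  1/24     0 ]
R3 <- R3 - (8)*R2:  [  0   0  -1  |  -4  -2   1 ]
R3 <- (1/-1)*R3:  [  0   0   1  |   4   2  -1 ]
R1 <- R1 - (1/12)*R3:  [    1     0     0  |  -1/8  -1/8  1/12 ]
R2 <- R2 - (3/2)*R3:  [     0      1      0  |  -23/4  -11/4    3/2 ]
Right block of [I | A^{-1}] is the inverse:
[  -1/8   -1/8  1/12 ]
[ -23/4  -11/4   3/2 ]
[     4      2    -1 ]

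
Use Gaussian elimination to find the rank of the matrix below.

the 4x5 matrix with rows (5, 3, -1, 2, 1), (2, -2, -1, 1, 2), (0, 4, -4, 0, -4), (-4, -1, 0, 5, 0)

Row reduction:
R2 <- R2 - (2/5)*R1:  [     0  -16/5   -3/5    1/5    8/5 ]
R4 <- R4 - (-4/5)*R1:  [    0   7/5  -4/5  33/5   4/5 ]
R3 <- R3 - (-5/4)*R2:  [     0      0  -19/4    1/4     -2 ]
R4 <- R4 - (-7/16)*R2:  [      0       0  -17/16  107/16     3/2 ]
R4 <- R4 - (17/76)*R3:  [      0       0       0  126/19   37/19 ]
Row echelon form:
[ 5      3     -1       2      1 ]
[ 0  -16/5   -3/5     1/5    8/5 ]
[ 0      0  -19/4     1/4     -2 ]
[ 0      0      0  126/19  37/19 ]
Nonzero rows / pivot columns: 4

rank(A) = 4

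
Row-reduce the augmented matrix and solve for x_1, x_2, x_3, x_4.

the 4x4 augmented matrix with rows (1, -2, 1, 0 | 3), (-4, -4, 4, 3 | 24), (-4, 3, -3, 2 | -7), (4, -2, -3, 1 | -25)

Forward elimination on [A|b]:
R2 <- R2 - (-4)*R1:  [   0  -12    8    3   36 ]
R3 <- R3 - (-4)*R1:  [  0  -5   1   2   5 ]
R4 <- R4 - (4)*R1:  [   0    6   -7    1  -37 ]
R3 <- R3 - (5/12)*R2:  [    0     0  -7/3   3/4   -10 ]
R4 <- R4 - (-1/2)*R2:  [   0    0   -3  5/2  -19 ]
R4 <- R4 - (9/7)*R3:  [     0      0      0  43/28  -43/7 ]
Row echelon form:
[ 1   -2     1      0  |      3 ]
[ 0  -12     8      3  |     36 ]
[ 0    0  -7/3    3/4  |    -10 ]
[ 0    0     0  43/28  |  -43/7 ]
Back-substitution:
x_4 = (-43/7) / (43/28) = -4
x_3 = (-10 - (3/4)*(-4)) / (-7/3) = 3
x_2 = (36 - (8)*(3) - (3)*(-4)) / -12 = -2
x_1 = (3 - (-2)*(-2) - (1)*(3)) / 1 = -4

(-4, -2, 3, -4)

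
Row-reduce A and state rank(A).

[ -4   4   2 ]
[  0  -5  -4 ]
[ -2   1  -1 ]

rank(A) = 3

Row reduction:
R3 <- R3 - (1/2)*R1:  [  0  -1  -2 ]
R3 <- R3 - (1/5)*R2:  [    0     0  -6/5 ]
Row echelon form:
[ -4   4     2 ]
[  0  -5    -4 ]
[  0   0  -6/5 ]
Nonzero rows / pivot columns: 3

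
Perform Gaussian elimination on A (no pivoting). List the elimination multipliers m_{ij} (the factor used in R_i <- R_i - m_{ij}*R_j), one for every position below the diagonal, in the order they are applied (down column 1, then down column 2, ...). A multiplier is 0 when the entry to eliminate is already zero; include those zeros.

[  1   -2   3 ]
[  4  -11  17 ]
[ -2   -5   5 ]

Forward elimination:
R2 <- R2 - (4)*R1:  [  0  -3   5 ]
R3 <- R3 - (-2)*R1:  [  0  -9  11 ]
R3 <- R3 - (3)*R2:  [  0   0  -4 ]
Multipliers (in order of application): m_{21} = 4, m_{31} = -2, m_{32} = 3

multipliers: 4, -2, 3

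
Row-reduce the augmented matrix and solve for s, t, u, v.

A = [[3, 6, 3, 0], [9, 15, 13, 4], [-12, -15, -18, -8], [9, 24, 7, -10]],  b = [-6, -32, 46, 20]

Forward elimination on [A|b]:
R2 <- R2 - (3)*R1:  [   0   -3    4    4  -14 ]
R3 <- R3 - (-4)*R1:  [  0   9  -6  -8  22 ]
R4 <- R4 - (3)*R1:  [   0    6   -2  -10   38 ]
R3 <- R3 - (-3)*R2:  [   0    0    6    4  -20 ]
R4 <- R4 - (-2)*R2:  [  0   0   6  -2  10 ]
R4 <- R4 - (1)*R3:  [  0   0   0  -6  30 ]
Row echelon form:
[ 3   6  3   0  |   -6 ]
[ 0  -3  4   4  |  -14 ]
[ 0   0  6   4  |  -20 ]
[ 0   0  0  -6  |   30 ]
Back-substitution:
v = (30) / -6 = -5
u = (-20 - (4)*(-5)) / 6 = 0
t = (-14 - (4)*(0) - (4)*(-5)) / -3 = -2
s = (-6 - (6)*(-2) - (3)*(0)) / 3 = 2

(2, -2, 0, -5)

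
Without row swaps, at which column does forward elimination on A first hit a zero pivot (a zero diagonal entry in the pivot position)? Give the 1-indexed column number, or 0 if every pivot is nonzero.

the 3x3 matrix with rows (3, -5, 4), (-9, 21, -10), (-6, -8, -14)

first zero-pivot column = 3

Naive forward elimination:
R2 <- R2 - (-3)*R1:  [ 0  6  2 ]
R3 <- R3 - (-2)*R1:  [   0  -18   -6 ]
R3 <- R3 - (-3)*R2:  [ 0  0  0 ]
Matrix at this point:
[ 3  -5  4 ]
[ 0   6  2 ]
[ 0   0  0 ]
Pivot entry (3,3) in the last row is zero and there are no rows below to swap with -> zero pivot in column 3 (A is singular).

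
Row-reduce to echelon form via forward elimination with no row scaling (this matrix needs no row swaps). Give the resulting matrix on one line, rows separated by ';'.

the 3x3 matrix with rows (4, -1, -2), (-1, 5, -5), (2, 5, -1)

REF = [4 -1 -2; 0 19/4 -11/2; 0 0 121/19]

Forward elimination:
R2 <- R2 - (-1/4)*R1:  [     0   19/4  -11/2 ]
R3 <- R3 - (1/2)*R1:  [    0  11/2     0 ]
R3 <- R3 - (22/19)*R2:  [      0       0  121/19 ]
Row echelon form:
[ 4    -1      -2 ]
[ 0  19/4   -11/2 ]
[ 0     0  121/19 ]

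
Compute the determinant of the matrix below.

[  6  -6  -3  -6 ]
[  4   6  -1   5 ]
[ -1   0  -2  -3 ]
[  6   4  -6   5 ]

det(A) = -1032

Forward elimination:
R2 <- R2 - (2/3)*R1:  [  0  10   1   9 ]
R3 <- R3 - (-1/6)*R1:  [    0    -1  -5/2    -4 ]
R4 <- R4 - (1)*R1:  [  0  10  -3  11 ]
R3 <- R3 - (-1/10)*R2:  [      0       0   -12/5  -31/10 ]
R4 <- R4 - (1)*R2:  [  0   0  -4   2 ]
R4 <- R4 - (5/3)*R3:  [    0     0     0  43/6 ]
Upper-triangular form:
[ 6  -6     -3      -6 ]
[ 0  10      1       9 ]
[ 0   0  -12/5  -31/10 ]
[ 0   0      0    43/6 ]
det(A) = (-1)^0 * (6) * (10) * (-12/5) * (43/6) = -1032  (0 row swaps -> sign +1)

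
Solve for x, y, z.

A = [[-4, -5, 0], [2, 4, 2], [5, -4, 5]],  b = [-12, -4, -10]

(3, 0, -5)

Forward elimination on [A|b]:
R2 <- R2 - (-1/2)*R1:  [   0  3/2    2  -10 ]
R3 <- R3 - (-5/4)*R1:  [     0  -41/4      5    -25 ]
R3 <- R3 - (-41/6)*R2:  [      0       0    56/3  -280/3 ]
Row echelon form:
[ -4   -5     0  |     -12 ]
[  0  3/2     2  |     -10 ]
[  0    0  56/3  |  -280/3 ]
Back-substitution:
z = (-280/3) / (56/3) = -5
y = (-10 - (2)*(-5)) / (3/2) = 0
x = (-12 - (-5)*(0)) / -4 = 3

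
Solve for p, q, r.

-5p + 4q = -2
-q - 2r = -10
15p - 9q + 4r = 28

(2, 2, 4)

Forward elimination on [A|b]:
R3 <- R3 - (-3)*R1:  [  0   3   4  22 ]
R3 <- R3 - (-3)*R2:  [  0   0  -2  -8 ]
Row echelon form:
[ -5   4   0  |   -2 ]
[  0  -1  -2  |  -10 ]
[  0   0  -2  |   -8 ]
Back-substitution:
r = (-8) / -2 = 4
q = (-10 - (-2)*(4)) / -1 = 2
p = (-2 - (4)*(2)) / -5 = 2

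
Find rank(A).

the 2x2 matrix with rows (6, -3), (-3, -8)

Row reduction:
R2 <- R2 - (-1/2)*R1:  [     0  -19/2 ]
Row echelon form:
[ 6     -3 ]
[ 0  -19/2 ]
Nonzero rows / pivot columns: 2

rank(A) = 2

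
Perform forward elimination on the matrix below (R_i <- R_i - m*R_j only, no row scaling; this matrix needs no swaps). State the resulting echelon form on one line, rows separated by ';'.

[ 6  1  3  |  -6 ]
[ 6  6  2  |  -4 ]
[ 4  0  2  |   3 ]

REF = [6 1 3 -6; 0 5 -1 2; 0 0 -2/15 109/15]

Forward elimination:
R2 <- R2 - (1)*R1:  [  0   5  -1   2 ]
R3 <- R3 - (2/3)*R1:  [    0  -2/3     0     7 ]
R3 <- R3 - (-2/15)*R2:  [      0       0   -2/15  109/15 ]
Row echelon form:
[ 6  1      3  |      -6 ]
[ 0  5     -1  |       2 ]
[ 0  0  -2/15  |  109/15 ]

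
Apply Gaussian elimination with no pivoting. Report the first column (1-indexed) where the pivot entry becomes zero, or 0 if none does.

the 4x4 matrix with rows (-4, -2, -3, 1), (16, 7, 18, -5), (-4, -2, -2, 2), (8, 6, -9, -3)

first zero-pivot column = 4

Naive forward elimination:
R2 <- R2 - (-4)*R1:  [  0  -1   6  -1 ]
R3 <- R3 - (1)*R1:  [ 0  0  1  1 ]
R4 <- R4 - (-2)*R1:  [   0    2  -15   -1 ]
R4 <- R4 - (-2)*R2:  [  0   0  -3  -3 ]
R4 <- R4 - (-3)*R3:  [ 0  0  0  0 ]
Matrix at this point:
[ -4  -2  -3   1 ]
[  0  -1   6  -1 ]
[  0   0   1   1 ]
[  0   0   0   0 ]
Pivot entry (4,4) in the last row is zero and there are no rows below to swap with -> zero pivot in column 4 (A is singular).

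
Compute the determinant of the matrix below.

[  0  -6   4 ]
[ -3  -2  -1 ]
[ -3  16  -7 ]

Forward elimination:
R1 <-> R2   (pivot in column 1 was zero)
[ -3  -2  -1 ]
[  0  -6   4 ]
[ -3  16  -7 ]
R3 <- R3 - (1)*R1:  [  0  18  -6 ]
R3 <- R3 - (-3)*R2:  [ 0  0  6 ]
Upper-triangular form:
[ -3  -2  -1 ]
[  0  -6   4 ]
[  0   0   6 ]
det(A) = (-1)^1 * (-3) * (-6) * (6) = -108  (1 row swap -> sign -1)

det(A) = -108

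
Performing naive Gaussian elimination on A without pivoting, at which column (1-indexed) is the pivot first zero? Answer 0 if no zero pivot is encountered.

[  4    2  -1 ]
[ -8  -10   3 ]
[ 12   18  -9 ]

Naive forward elimination:
R2 <- R2 - (-2)*R1:  [  0  -6   1 ]
R3 <- R3 - (3)*R1:  [  0  12  -6 ]
R3 <- R3 - (-2)*R2:  [  0   0  -4 ]
All pivots nonzero; naive elimination completes without hitting a zero pivot.

first zero-pivot column = 0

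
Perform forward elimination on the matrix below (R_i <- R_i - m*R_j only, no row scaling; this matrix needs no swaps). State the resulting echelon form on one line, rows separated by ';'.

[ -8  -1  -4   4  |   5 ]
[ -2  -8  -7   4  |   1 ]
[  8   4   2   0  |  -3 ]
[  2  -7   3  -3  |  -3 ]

Forward elimination:
R2 <- R2 - (1/4)*R1:  [     0  -31/4     -6      3   -1/4 ]
R3 <- R3 - (-1)*R1:  [  0   3  -2   4   2 ]
R4 <- R4 - (-1/4)*R1:  [     0  -29/4      2     -2   -7/4 ]
R3 <- R3 - (-12/31)*R2:  [       0        0  -134/31   160/31    59/31 ]
R4 <- R4 - (29/31)*R2:  [       0        0   236/31  -149/31   -47/31 ]
R4 <- R4 - (-118/67)*R3:  [      0       0       0  287/67  123/67 ]
Row echelon form:
[ -8     -1       -4       4  |       5 ]
[  0  -31/4       -6       3  |    -1/4 ]
[  0      0  -134/31  160/31  |   59/31 ]
[  0      0        0  287/67  |  123/67 ]

REF = [-8 -1 -4 4 5; 0 -31/4 -6 3 -1/4; 0 0 -134/31 160/31 59/31; 0 0 0 287/67 123/67]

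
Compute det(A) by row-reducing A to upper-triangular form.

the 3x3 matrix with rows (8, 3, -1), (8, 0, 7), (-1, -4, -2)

Forward elimination:
R2 <- R2 - (1)*R1:  [  0  -3   8 ]
R3 <- R3 - (-1/8)*R1:  [     0  -29/8  -17/8 ]
R3 <- R3 - (29/24)*R2:  [       0        0  -283/24 ]
Upper-triangular form:
[ 8   3       -1 ]
[ 0  -3        8 ]
[ 0   0  -283/24 ]
det(A) = (-1)^0 * (8) * (-3) * (-283/24) = 283  (0 row swaps -> sign +1)

det(A) = 283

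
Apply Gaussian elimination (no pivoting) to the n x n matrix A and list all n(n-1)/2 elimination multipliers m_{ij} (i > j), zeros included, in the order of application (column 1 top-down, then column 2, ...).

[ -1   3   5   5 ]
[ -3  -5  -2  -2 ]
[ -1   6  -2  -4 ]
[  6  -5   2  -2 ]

Forward elimination:
R2 <- R2 - (3)*R1:  [   0  -14  -17  -17 ]
R3 <- R3 - (1)*R1:  [  0   3  -7  -9 ]
R4 <- R4 - (-6)*R1:  [  0  13  32  28 ]
R3 <- R3 - (-3/14)*R2:  [       0        0  -149/14  -177/14 ]
R4 <- R4 - (-13/14)*R2:  [      0       0  227/14  171/14 ]
R4 <- R4 - (-227/149)*R3:  [         0          0          0  -1050/149 ]
Multipliers (in order of application): m_{21} = 3, m_{31} = 1, m_{41} = -6, m_{32} = -3/14, m_{42} = -13/14, m_{43} = -227/149

multipliers: 3, 1, -6, -3/14, -13/14, -227/149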